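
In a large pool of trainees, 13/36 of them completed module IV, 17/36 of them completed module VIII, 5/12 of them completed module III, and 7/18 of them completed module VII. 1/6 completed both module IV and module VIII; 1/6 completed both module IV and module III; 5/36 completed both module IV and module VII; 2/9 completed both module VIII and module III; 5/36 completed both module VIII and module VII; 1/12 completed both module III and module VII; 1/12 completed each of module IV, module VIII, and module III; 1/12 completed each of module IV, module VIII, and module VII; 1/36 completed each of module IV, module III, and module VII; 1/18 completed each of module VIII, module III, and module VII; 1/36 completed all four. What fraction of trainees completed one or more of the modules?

P(≥1) = 13/36 + 17/36 + 5/12 + 7/18 − 1/6 − 1/6 − 5/36 − 2/9 − 5/36 − 1/12 + 1/12 + 1/12 + 1/36 + 1/18 − 1/36 = 17/18

17/18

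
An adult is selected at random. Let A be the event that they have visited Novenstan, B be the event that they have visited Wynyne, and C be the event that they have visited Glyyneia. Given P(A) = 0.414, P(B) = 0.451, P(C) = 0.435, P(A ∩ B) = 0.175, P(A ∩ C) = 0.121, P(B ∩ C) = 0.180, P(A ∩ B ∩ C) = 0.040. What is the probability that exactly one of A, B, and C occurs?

Using the inclusion–exclusion count for exactly one event:
P(exactly one) = 0.414 + 0.451 + 0.435 − 2·0.175 − 2·0.121 − 2·0.180 + 3·0.040 = 0.468

0.468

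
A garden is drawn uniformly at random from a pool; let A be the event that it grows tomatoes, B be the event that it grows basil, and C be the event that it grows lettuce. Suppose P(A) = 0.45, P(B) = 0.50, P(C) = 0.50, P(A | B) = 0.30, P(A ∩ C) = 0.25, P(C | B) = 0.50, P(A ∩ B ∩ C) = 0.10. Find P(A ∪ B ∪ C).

0.90

P(A ∩ B) = P(B)·P(A|B) = 0.50 × 0.30 = 0.15
P(B ∩ C) = P(B)·P(C|B) = 0.50 × 0.50 = 0.25
P(A ∪ B ∪ C) = 0.45 + 0.50 + 0.50 − 0.15 − 0.25 − 0.25 + 0.10 = 0.90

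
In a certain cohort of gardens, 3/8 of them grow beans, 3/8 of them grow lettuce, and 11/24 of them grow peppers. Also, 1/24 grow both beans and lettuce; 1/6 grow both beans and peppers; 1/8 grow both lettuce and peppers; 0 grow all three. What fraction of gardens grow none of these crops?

1/8

P(at least one) = 3/8 + 3/8 + 11/24 − 1/24 − 1/6 − 1/8 + 0 = 7/8
P(none) = 1 − 7/8 = 1/8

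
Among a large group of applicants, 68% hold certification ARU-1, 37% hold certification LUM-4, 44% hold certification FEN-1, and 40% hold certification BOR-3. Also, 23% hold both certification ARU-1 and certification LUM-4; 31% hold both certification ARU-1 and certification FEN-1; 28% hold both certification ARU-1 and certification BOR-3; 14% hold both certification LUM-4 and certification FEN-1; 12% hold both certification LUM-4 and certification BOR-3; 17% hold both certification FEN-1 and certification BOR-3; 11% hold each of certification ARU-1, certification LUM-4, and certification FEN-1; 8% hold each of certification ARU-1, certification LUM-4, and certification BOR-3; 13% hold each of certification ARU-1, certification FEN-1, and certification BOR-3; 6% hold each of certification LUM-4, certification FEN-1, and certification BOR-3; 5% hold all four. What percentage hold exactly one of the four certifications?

By inclusion–exclusion (exactly-one form):
P(exactly one) = 68 + 37 + 44 + 40 − 2·23 − 2·31 − 2·28 − 2·14 − 2·12 − 2·17 + 3·11 + 3·8 + 3·13 + 3·6 − 4·5 = 33%

33%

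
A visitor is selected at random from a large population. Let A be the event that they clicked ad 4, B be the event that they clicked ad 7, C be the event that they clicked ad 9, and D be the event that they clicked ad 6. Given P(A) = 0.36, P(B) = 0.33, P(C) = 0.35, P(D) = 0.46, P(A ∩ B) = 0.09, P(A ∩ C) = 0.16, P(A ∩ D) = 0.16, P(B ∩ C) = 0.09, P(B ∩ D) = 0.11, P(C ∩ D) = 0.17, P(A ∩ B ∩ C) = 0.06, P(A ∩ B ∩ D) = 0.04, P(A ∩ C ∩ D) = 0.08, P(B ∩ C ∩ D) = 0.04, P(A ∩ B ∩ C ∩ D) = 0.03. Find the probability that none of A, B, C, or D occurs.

0.09

Apply inclusion-exclusion:
P(A ∪ B ∪ C ∪ D) = 0.36 + 0.33 + 0.35 + 0.46 − 0.09 − 0.16 − 0.16 − 0.09 − 0.11 − 0.17 + 0.06 + 0.04 + 0.08 + 0.04 − 0.03 = 0.91
P(none) = 1 − 0.91 = 0.09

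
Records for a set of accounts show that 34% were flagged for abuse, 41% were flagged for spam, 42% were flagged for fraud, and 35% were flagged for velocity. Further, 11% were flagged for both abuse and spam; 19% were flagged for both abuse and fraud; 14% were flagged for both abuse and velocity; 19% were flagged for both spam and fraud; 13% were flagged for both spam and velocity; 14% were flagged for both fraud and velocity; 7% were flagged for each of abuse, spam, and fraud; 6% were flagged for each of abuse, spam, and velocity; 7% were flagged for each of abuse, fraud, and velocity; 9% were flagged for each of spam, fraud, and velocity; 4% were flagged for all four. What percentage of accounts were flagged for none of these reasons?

13%

Using inclusion–exclusion:
P(≥1) = 34 + 41 + 42 + 35 − 11 − 19 − 14 − 19 − 13 − 14 + 7 + 6 + 7 + 9 − 4 = 87%
P(none) = 100% − 87% = 13%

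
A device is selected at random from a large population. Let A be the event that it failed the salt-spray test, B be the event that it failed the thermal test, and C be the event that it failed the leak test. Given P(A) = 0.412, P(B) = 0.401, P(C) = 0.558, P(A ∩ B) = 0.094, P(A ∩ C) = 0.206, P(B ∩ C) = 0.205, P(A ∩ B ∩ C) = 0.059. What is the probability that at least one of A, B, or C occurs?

P(A ∪ B ∪ C) = 0.412 + 0.401 + 0.558 − 0.094 − 0.206 − 0.205 + 0.059 = 0.925

0.925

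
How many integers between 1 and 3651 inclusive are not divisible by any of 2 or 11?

Apply inclusion-exclusion:
⌊3651/2⌋ + ⌊3651/11⌋ − ⌊3651/22⌋ = 1825 + 331 − 165 = 1991
3651 − 1991 = 1660

1660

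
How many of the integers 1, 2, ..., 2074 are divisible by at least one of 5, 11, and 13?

681

floor(2074/5) + floor(2074/11) + floor(2074/13) − floor(2074/55) − floor(2074/65) − floor(2074/143) + floor(2074/715) = 414 + 188 + 159 − 37 − 31 − 14 + 2 = 681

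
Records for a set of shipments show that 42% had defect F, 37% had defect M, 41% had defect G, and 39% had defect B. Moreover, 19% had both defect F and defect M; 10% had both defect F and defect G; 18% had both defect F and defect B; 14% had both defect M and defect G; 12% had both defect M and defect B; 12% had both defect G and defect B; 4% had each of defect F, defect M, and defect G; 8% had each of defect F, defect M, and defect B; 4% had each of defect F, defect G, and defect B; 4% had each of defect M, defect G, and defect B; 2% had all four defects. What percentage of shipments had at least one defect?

By inclusion-exclusion,
P(≥1) = 42 + 37 + 41 + 39 − 19 − 10 − 18 − 14 − 12 − 12 + 4 + 8 + 4 + 4 − 2 = 92%

92%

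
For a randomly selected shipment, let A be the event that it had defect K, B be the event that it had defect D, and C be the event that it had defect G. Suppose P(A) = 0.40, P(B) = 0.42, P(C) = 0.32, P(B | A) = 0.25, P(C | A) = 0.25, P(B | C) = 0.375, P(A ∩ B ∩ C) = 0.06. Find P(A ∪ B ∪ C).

P(A ∩ B) = P(A)·P(B|A) = 0.40 × 0.25 = 0.10
P(A ∩ C) = P(A)·P(C|A) = 0.40 × 0.25 = 0.10
P(B ∩ C) = P(C)·P(B|C) = 0.32 × 0.375 = 0.12
P(A ∪ B ∪ C) = 0.40 + 0.42 + 0.32 − 0.10 − 0.10 − 0.12 + 0.06 = 0.88

0.88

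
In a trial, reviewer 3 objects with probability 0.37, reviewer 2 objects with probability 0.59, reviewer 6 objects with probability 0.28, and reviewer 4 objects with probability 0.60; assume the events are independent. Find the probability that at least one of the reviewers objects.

0.9256096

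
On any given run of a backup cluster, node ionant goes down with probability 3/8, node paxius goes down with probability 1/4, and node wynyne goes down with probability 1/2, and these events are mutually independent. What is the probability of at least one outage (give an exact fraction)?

Independence gives P(none) = ∏(1 − pᵢ).
P(none) = (1 − 3/8) × (1 − 1/4) × (1 − 1/2) = 5/8 × 3/4 × 1/2 = 15/64
P(at least one) = 1 − 15/64 = 49/64

49/64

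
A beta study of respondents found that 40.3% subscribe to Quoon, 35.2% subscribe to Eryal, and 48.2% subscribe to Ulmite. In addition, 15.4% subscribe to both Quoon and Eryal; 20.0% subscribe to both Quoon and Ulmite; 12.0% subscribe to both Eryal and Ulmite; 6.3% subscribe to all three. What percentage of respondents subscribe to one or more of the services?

82.6%

Inclusion–exclusion gives
P(at least one) = 40.3 + 35.2 + 48.2 − 15.4 − 20.0 − 12.0 + 6.3 = 82.6%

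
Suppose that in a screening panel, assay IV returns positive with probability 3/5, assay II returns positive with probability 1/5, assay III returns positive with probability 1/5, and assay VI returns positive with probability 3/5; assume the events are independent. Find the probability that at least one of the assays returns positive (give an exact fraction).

P(none) = (1 − 3/5) × (1 − 1/5) × (1 − 1/5) × (1 − 3/5) = 2/5 × 4/5 × 4/5 × 2/5 = 64/625
P(at least one) = 1 − 64/625 = 561/625

561/625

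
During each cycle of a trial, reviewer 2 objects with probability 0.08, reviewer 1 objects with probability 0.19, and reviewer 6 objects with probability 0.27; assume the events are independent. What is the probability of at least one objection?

0.456004

P(none) = (1 − 0.08) × (1 − 0.19) × (1 − 0.27) = 0.92 × 0.81 × 0.73 = 0.543996
P(at least one) = 1 − 0.543996 = 0.456004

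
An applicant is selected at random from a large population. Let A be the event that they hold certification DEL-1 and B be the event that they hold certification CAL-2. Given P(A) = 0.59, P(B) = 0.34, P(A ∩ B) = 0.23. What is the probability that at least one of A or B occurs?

P(A ∪ B) = 0.59 + 0.34 − 0.23 = 0.70

0.70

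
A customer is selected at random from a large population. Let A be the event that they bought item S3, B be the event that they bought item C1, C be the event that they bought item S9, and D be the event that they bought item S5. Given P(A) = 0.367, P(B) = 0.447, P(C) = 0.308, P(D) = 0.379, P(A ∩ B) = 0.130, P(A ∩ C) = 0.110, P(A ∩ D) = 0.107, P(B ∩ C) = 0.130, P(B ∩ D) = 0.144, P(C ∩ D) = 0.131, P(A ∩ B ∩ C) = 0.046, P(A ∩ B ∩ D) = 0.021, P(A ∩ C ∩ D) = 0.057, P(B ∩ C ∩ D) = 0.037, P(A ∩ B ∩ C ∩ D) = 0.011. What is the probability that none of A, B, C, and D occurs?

P(A ∪ B ∪ C ∪ D) = 0.367 + 0.447 + 0.308 + 0.379 − 0.130 − 0.110 − 0.107 − 0.130 − 0.144 − 0.131 + 0.046 + 0.021 + 0.057 + 0.037 − 0.011 = 0.899
P(none) = 1 − 0.899 = 0.101

0.101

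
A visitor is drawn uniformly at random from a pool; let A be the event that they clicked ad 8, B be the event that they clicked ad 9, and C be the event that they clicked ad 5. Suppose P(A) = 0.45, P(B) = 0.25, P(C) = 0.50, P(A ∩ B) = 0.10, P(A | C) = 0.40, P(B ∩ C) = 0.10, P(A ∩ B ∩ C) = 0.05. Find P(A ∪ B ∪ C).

0.85

P(A ∩ C) = P(C)·P(A|C) = 0.50 × 0.40 = 0.20
P(A ∪ B ∪ C) = 0.45 + 0.25 + 0.50 − 0.10 − 0.20 − 0.10 + 0.05 = 0.85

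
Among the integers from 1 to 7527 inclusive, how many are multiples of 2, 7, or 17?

4490

Using inclusion–exclusion:
3763 + 1075 + 442 − 537 − 221 − 63 + 31 = 4490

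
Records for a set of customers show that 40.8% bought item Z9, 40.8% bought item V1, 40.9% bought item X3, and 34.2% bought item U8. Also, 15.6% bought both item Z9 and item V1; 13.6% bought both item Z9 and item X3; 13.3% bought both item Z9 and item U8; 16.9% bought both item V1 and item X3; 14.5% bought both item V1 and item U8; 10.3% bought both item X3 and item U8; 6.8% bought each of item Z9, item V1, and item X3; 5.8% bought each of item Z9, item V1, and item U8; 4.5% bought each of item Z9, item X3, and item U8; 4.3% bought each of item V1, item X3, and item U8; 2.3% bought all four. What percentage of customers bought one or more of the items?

Inclusion–exclusion gives
P(union) = 40.8 + 40.8 + 40.9 + 34.2 − 15.6 − 13.6 − 13.3 − 16.9 − 14.5 − 10.3 + 6.8 + 5.8 + 4.5 + 4.3 − 2.3 = 91.6%

91.6%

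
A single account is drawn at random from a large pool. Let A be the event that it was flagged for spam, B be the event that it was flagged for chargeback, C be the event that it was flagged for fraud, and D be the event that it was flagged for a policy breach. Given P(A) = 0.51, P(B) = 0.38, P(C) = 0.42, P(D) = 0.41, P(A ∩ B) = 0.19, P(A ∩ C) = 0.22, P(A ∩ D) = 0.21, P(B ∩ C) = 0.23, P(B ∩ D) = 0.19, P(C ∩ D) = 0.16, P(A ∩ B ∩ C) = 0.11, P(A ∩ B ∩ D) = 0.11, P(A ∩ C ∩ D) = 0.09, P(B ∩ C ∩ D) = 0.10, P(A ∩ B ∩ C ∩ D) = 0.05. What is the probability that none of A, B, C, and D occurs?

0.12

By inclusion–exclusion:
P(A ∪ B ∪ C ∪ D) = 0.51 + 0.38 + 0.42 + 0.41 − 0.19 − 0.22 − 0.21 − 0.23 − 0.19 − 0.16 + 0.11 + 0.11 + 0.09 + 0.10 − 0.05 = 0.88
P(none) = 1 − 0.88 = 0.12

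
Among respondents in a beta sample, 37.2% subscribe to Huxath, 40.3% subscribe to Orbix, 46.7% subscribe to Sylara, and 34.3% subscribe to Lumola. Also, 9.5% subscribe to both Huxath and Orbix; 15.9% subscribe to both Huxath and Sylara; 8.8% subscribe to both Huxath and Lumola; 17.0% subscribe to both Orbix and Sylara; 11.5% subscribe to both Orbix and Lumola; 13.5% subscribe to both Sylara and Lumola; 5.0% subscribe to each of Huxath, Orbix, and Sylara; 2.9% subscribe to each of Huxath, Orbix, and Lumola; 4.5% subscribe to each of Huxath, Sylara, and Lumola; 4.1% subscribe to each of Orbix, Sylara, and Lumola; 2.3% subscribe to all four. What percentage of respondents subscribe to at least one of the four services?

96.5%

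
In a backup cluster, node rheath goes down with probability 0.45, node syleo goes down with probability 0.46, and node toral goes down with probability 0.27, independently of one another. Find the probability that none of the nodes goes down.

P(none) = (1 − 0.45) × (1 − 0.46) × (1 − 0.27) = 0.55 × 0.54 × 0.73 = 0.21681

0.21681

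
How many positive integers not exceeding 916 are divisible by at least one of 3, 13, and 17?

385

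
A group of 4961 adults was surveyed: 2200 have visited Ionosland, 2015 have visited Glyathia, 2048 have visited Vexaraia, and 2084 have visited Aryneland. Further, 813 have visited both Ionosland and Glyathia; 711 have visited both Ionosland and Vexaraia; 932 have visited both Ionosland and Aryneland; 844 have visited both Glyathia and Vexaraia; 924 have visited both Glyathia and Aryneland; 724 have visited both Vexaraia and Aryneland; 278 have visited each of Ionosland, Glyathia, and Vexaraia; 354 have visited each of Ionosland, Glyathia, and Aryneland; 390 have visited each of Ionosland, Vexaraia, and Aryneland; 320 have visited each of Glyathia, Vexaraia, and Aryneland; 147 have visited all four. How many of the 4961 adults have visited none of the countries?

367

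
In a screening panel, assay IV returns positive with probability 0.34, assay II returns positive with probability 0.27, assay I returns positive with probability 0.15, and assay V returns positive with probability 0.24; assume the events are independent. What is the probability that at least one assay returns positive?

0.6887572

P(none) = (1 − 0.34) × (1 − 0.27) × (1 − 0.15) × (1 − 0.24) = 0.66 × 0.73 × 0.85 × 0.76 = 0.3112428
P(at least one) = 1 − 0.3112428 = 0.6887572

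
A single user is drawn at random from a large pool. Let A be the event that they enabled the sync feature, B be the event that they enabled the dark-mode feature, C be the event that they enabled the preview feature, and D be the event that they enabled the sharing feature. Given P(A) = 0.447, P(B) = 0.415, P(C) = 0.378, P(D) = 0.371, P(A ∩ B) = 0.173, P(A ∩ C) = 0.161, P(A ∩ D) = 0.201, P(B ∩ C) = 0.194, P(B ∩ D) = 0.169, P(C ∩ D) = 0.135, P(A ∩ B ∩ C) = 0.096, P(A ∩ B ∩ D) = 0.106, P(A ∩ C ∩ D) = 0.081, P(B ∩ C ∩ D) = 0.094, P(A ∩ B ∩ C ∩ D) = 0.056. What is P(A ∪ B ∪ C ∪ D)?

P(A ∪ B ∪ C ∪ D) = 0.447 + 0.415 + 0.378 + 0.371 − 0.173 − 0.161 − 0.201 − 0.194 − 0.169 − 0.135 + 0.096 + 0.106 + 0.081 + 0.094 − 0.056 = 0.899

0.899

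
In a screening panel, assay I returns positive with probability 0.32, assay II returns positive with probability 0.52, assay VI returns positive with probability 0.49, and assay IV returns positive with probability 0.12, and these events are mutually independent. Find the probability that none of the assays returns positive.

0.14648832

P(none) = (1 − 0.32) × (1 − 0.52) × (1 − 0.49) × (1 − 0.12) = 0.68 × 0.48 × 0.51 × 0.88 = 0.14648832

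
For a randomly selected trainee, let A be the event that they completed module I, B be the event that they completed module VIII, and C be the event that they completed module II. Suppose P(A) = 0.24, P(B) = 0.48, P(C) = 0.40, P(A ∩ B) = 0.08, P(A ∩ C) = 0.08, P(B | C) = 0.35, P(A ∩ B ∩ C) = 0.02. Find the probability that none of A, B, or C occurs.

P(B ∩ C) = P(C)·P(B|C) = 0.40 × 0.35 = 0.14
Inclusion–exclusion gives
P(A ∪ B ∪ C) = 0.24 + 0.48 + 0.40 − 0.08 − 0.08 − 0.14 + 0.02 = 0.84
P(none) = 1 − 0.84 = 0.16

0.16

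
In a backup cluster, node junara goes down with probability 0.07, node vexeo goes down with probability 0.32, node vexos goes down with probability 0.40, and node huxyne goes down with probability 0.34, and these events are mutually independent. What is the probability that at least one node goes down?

0.7495696

P(none) = (1 − 0.07) × (1 − 0.32) × (1 − 0.40) × (1 − 0.34) = 0.93 × 0.68 × 0.60 × 0.66 = 0.2504304
P(at least one) = 1 − 0.2504304 = 0.7495696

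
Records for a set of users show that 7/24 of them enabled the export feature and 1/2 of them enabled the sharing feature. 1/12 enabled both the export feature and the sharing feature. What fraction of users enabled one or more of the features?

Inclusion–exclusion gives
P(union) = 7/24 + 1/2 − 1/12 = 17/24

17/24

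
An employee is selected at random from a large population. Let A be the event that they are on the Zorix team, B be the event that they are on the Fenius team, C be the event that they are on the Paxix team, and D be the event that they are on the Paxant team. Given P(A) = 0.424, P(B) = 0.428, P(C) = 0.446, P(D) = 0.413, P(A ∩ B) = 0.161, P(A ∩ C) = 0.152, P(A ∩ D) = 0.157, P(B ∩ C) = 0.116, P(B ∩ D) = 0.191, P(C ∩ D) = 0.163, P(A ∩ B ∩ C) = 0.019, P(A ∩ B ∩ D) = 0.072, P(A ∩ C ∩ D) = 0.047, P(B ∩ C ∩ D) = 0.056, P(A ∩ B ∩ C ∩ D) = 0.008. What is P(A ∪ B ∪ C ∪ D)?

P(A ∪ B ∪ C ∪ D) = 0.424 + 0.428 + 0.446 + 0.413 − 0.161 − 0.152 − 0.157 − 0.116 − 0.191 − 0.163 + 0.019 + 0.072 + 0.047 + 0.056 − 0.008 = 0.957

0.957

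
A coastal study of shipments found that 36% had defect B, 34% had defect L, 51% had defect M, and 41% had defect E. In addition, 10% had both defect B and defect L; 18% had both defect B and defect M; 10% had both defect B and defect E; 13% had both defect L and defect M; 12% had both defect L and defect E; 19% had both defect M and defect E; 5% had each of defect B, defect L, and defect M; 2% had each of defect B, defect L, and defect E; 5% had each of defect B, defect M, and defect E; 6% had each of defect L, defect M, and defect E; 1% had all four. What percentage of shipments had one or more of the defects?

P(union) = 36 + 34 + 51 + 41 − 10 − 18 − 10 − 13 − 12 − 19 + 5 + 2 + 5 + 6 − 1 = 97%

97%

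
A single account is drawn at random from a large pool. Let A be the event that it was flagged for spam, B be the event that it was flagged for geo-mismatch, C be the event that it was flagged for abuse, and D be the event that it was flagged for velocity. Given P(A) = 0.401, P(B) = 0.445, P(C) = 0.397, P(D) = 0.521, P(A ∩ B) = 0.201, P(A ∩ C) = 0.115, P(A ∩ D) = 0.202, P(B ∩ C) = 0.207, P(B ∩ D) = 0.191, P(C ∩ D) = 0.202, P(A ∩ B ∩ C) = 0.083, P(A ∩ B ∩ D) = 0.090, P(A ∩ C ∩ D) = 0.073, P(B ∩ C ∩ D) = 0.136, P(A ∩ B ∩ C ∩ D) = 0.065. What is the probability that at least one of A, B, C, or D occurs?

0.963

P(A ∪ B ∪ C ∪ D) = 0.401 + 0.445 + 0.397 + 0.521 − 0.201 − 0.115 − 0.202 − 0.207 − 0.191 − 0.202 + 0.083 + 0.090 + 0.073 + 0.136 − 0.065 = 0.963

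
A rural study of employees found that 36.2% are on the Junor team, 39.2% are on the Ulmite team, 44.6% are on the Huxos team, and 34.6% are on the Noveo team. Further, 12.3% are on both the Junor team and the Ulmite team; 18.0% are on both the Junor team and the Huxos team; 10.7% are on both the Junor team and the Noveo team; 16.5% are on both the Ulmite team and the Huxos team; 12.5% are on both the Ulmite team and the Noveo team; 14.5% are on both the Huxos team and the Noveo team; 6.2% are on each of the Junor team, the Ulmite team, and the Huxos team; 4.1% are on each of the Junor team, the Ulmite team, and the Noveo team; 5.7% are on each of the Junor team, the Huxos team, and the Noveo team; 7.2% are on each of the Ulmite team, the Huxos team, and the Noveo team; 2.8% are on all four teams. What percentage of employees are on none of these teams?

9.5%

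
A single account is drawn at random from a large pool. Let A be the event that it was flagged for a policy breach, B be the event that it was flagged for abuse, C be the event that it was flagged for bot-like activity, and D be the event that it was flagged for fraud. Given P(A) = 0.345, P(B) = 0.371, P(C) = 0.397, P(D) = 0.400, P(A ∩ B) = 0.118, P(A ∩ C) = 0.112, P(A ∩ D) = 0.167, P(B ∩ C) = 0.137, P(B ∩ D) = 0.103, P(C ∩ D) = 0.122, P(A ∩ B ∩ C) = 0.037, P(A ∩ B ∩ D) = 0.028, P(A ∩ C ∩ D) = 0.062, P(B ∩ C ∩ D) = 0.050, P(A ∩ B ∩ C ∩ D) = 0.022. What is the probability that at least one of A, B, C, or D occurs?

0.909

Inclusion–exclusion gives
P(A ∪ B ∪ C ∪ D) = 0.345 + 0.371 + 0.397 + 0.400 − 0.118 − 0.112 − 0.167 − 0.137 − 0.103 − 0.122 + 0.037 + 0.028 + 0.062 + 0.050 − 0.022 = 0.909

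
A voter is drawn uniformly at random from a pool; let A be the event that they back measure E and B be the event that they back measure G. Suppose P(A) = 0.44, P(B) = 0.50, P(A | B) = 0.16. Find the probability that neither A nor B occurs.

0.14

P(A ∩ B) = P(B)·P(A|B) = 0.50 × 0.16 = 0.08
Apply inclusion-exclusion:
P(A ∪ B) = 0.44 + 0.50 − 0.08 = 0.86
P(none) = 1 − 0.86 = 0.14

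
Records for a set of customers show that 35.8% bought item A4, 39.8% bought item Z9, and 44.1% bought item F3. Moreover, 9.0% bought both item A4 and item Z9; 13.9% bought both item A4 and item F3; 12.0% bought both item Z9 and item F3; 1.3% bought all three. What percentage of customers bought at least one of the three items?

86.1%

By inclusion–exclusion:
P(≥1) = 35.8 + 39.8 + 44.1 − 9.0 − 13.9 − 12.0 + 1.3 = 86.1%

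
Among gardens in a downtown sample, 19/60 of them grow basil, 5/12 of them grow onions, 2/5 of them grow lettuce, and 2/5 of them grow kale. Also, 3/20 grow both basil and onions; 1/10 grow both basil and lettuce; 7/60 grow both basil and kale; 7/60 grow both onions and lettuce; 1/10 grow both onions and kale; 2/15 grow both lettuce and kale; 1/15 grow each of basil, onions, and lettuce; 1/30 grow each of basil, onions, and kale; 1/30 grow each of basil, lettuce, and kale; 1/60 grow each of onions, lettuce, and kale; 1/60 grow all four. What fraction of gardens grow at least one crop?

19/20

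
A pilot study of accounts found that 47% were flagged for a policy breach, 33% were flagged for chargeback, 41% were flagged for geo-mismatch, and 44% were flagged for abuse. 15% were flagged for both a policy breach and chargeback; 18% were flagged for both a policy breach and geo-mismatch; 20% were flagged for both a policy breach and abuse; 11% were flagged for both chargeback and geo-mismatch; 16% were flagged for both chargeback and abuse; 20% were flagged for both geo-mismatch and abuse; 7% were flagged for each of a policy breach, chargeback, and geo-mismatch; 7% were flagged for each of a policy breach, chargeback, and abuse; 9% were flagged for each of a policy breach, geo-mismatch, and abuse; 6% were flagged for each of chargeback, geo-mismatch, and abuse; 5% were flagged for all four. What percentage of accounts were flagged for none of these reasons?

P(≥1) = 47 + 33 + 41 + 44 − 15 − 18 − 20 − 11 − 16 − 20 + 7 + 7 + 9 + 6 − 5 = 89%
P(none) = 100% − 89% = 11%

11%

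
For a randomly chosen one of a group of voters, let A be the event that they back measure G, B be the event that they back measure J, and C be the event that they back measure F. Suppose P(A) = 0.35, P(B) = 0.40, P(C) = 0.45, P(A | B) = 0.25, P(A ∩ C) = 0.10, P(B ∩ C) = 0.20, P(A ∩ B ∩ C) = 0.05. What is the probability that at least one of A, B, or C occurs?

0.85

P(A ∩ B) = P(B)·P(A|B) = 0.40 × 0.25 = 0.10
Using inclusion–exclusion:
P(A ∪ B ∪ C) = 0.35 + 0.40 + 0.45 − 0.10 − 0.10 − 0.20 + 0.05 = 0.85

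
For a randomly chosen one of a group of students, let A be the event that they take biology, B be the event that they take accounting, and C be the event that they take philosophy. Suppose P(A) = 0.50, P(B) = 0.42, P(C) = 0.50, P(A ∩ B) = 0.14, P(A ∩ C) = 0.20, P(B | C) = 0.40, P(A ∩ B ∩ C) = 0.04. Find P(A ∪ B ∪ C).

0.92

P(B ∩ C) = P(C)·P(B|C) = 0.50 × 0.40 = 0.20
By inclusion-exclusion,
P(A ∪ B ∪ C) = 0.50 + 0.42 + 0.50 − 0.14 − 0.20 − 0.20 + 0.04 = 0.92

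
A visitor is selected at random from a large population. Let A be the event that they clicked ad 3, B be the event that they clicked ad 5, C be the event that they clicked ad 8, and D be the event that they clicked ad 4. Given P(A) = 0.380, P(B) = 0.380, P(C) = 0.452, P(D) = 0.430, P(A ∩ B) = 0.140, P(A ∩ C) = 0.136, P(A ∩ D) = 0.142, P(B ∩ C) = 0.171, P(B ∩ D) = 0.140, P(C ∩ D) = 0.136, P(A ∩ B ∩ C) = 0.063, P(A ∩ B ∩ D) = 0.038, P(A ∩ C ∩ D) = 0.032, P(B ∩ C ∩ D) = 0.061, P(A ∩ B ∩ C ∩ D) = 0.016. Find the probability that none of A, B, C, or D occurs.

0.045

P(A ∪ B ∪ C ∪ D) = 0.380 + 0.380 + 0.452 + 0.430 − 0.140 − 0.136 − 0.142 − 0.171 − 0.140 − 0.136 + 0.063 + 0.038 + 0.032 + 0.061 − 0.016 = 0.955
P(none) = 1 − 0.955 = 0.045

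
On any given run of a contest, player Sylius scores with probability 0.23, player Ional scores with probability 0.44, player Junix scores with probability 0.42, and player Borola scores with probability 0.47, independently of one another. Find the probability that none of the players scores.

0.13255088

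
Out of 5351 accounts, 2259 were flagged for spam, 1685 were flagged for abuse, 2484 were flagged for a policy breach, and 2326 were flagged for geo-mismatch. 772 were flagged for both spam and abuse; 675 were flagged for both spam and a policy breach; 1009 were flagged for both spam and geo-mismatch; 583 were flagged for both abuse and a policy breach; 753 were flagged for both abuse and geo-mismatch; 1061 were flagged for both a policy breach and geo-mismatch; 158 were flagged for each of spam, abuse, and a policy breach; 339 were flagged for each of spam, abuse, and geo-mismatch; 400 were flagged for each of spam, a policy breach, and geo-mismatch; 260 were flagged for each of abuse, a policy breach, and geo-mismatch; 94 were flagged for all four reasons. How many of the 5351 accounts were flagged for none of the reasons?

|union| = 2259 + 1685 + 2484 + 2326 − 772 − 675 − 1009 − 583 − 753 − 1061 + 158 + 339 + 400 + 260 − 94 = 4964
None: 5351 − 4964 = 387

387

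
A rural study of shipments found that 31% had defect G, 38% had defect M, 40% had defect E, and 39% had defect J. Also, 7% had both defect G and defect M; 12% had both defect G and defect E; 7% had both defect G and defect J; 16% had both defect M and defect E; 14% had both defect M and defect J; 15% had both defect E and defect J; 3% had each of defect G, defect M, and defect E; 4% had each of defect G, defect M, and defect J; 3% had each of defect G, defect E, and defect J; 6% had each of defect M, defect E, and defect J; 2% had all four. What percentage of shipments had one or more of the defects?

By inclusion-exclusion,
P(≥1) = 31 + 38 + 40 + 39 − 7 − 12 − 7 − 16 − 14 − 15 + 3 + 4 + 3 + 6 − 2 = 91%

91%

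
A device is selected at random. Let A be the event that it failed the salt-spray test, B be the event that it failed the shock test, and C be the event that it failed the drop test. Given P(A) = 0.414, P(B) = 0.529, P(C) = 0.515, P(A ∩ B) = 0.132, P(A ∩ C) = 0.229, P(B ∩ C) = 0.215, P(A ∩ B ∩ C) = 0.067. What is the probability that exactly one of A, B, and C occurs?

0.507

Using the inclusion–exclusion count for exactly one event:
P(exactly one) = 0.414 + 0.529 + 0.515 − 2·0.132 − 2·0.229 − 2·0.215 + 3·0.067 = 0.507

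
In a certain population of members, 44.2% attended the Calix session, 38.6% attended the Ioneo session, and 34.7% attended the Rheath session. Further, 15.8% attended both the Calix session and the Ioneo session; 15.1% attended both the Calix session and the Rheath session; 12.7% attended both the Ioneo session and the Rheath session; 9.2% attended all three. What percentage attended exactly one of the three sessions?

P(exactly one) = 44.2 + 38.6 + 34.7 − 2·15.8 − 2·15.1 − 2·12.7 + 3·9.2 = 57.9%

57.9%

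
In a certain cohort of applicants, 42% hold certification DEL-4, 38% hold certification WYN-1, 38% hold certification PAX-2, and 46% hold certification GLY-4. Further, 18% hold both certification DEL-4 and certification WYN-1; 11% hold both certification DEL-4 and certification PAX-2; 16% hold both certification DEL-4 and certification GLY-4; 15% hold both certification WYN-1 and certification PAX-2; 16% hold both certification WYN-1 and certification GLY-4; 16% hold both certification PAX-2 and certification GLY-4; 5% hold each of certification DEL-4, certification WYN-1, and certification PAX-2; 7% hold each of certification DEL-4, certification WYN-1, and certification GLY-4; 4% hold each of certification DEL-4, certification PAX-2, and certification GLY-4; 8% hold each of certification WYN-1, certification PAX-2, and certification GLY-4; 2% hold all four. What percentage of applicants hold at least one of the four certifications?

P(union) = 42 + 38 + 38 + 46 − 18 − 11 − 16 − 15 − 16 − 16 + 5 + 7 + 4 + 8 − 2 = 94%

94%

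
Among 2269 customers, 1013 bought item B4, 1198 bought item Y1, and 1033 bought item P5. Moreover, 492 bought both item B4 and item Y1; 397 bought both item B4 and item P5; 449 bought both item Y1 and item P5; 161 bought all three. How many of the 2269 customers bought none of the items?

Inclusion–exclusion gives
|union| = 1013 + 1198 + 1033 − 492 − 397 − 449 + 161 = 2067
None: 2269 − 2067 = 202

202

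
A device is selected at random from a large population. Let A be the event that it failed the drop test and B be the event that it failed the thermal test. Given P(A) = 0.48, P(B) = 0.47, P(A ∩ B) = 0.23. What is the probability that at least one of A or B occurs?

0.72

Apply inclusion-exclusion:
P(A ∪ B) = 0.48 + 0.47 − 0.23 = 0.72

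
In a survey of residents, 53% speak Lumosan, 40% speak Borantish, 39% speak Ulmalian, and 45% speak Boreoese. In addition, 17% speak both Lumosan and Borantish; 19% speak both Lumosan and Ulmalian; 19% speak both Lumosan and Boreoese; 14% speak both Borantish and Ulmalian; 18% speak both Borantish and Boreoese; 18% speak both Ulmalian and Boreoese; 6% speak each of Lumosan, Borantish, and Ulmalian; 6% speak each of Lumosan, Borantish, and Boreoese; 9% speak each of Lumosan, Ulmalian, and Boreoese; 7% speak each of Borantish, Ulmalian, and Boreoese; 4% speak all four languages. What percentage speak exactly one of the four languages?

35%

Using the inclusion–exclusion count for exactly one event:
P(exactly one) = 53 + 40 + 39 + 45 − 2·17 − 2·19 − 2·19 − 2·14 − 2·18 − 2·18 + 3·6 + 3·6 + 3·9 + 3·7 − 4·4 = 35%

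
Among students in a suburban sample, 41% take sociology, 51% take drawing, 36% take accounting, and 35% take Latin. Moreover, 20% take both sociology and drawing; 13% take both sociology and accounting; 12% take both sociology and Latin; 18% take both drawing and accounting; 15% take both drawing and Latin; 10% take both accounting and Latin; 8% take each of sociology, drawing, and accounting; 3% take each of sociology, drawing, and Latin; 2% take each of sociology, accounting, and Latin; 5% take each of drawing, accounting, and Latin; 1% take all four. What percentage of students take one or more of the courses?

92%

Apply inclusion-exclusion:
P(at least one) = 41 + 51 + 36 + 35 − 20 − 13 − 12 − 18 − 15 − 10 + 8 + 3 + 2 + 5 − 1 = 92%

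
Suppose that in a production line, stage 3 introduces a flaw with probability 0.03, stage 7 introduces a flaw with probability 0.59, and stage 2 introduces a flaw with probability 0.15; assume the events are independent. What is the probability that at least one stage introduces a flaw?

P(none) = (1 − 0.03) × (1 − 0.59) × (1 − 0.15) = 0.97 × 0.41 × 0.85 = 0.338045
P(at least one) = 1 − 0.338045 = 0.661955

0.661955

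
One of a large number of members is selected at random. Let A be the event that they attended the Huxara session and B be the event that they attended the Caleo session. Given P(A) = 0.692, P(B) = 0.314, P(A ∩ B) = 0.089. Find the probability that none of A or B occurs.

0.083

By inclusion–exclusion:
P(A ∪ B) = 0.692 + 0.314 − 0.089 = 0.917
P(none) = 1 − 0.917 = 0.083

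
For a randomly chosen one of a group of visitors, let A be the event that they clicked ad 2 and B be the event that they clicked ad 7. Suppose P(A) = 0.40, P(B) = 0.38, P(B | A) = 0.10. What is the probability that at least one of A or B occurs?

P(A ∩ B) = P(A)·P(B|A) = 0.40 × 0.10 = 0.04
P(A ∪ B) = 0.40 + 0.38 − 0.04 = 0.74

0.74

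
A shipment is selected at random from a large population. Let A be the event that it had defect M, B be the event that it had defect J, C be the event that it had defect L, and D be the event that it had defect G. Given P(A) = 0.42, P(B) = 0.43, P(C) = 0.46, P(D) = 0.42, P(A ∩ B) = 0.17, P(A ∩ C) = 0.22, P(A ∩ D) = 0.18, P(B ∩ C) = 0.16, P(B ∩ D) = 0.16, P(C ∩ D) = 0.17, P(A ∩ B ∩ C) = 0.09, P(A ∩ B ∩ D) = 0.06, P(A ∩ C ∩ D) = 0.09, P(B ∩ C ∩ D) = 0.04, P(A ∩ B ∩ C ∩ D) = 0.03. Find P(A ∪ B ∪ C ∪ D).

P(A ∪ B ∪ C ∪ D) = 0.42 + 0.43 + 0.46 + 0.42 − 0.17 − 0.22 − 0.18 − 0.16 − 0.16 − 0.17 + 0.09 + 0.06 + 0.09 + 0.04 − 0.03 = 0.92

0.92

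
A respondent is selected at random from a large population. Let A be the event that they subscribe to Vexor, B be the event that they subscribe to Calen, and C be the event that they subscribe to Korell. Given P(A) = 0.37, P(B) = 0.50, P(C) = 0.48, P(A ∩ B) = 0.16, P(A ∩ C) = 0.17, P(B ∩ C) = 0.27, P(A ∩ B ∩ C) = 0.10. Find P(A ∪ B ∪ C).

0.85

P(A ∪ B ∪ C) = 0.37 + 0.50 + 0.48 − 0.16 − 0.17 − 0.27 + 0.10 = 0.85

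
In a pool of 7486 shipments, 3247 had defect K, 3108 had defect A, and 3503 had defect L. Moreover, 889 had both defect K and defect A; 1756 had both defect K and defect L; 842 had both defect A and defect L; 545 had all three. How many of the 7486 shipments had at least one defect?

6916

By inclusion–exclusion:
|union| = 3247 + 3108 + 3503 − 889 − 1756 − 842 + 545 = 6916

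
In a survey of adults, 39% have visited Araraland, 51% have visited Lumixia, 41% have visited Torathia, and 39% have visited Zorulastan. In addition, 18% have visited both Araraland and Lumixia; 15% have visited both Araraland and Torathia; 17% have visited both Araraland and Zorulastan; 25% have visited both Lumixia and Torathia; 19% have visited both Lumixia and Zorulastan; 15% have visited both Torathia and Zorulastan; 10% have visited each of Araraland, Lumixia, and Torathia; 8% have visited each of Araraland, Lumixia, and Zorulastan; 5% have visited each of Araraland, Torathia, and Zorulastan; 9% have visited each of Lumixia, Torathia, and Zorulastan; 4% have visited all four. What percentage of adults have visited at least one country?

P(≥1) = 39 + 51 + 41 + 39 − 18 − 15 − 17 − 25 − 19 − 15 + 10 + 8 + 5 + 9 − 4 = 89%

89%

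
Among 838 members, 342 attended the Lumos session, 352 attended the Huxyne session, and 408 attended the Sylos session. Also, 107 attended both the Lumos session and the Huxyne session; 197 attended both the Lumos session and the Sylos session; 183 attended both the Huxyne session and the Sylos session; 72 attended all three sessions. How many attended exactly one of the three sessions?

Using the inclusion–exclusion count for exactly one event:
|exactly one| = 342 + 352 + 408 − 2·107 − 2·197 − 2·183 + 3·72 = 344

344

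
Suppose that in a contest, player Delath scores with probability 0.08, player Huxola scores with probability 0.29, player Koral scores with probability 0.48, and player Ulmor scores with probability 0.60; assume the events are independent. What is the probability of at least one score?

0.8641344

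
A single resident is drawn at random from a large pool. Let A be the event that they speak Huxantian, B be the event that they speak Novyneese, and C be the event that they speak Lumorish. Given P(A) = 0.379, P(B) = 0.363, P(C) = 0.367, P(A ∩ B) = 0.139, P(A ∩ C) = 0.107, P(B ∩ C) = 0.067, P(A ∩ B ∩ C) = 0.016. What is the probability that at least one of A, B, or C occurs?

0.812

Inclusion–exclusion gives
P(A ∪ B ∪ C) = 0.379 + 0.363 + 0.367 − 0.139 − 0.107 − 0.067 + 0.016 = 0.812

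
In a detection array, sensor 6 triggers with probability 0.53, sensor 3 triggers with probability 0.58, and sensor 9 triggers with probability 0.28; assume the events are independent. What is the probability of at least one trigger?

P(none) = (1 − 0.53) × (1 − 0.58) × (1 − 0.28) = 0.47 × 0.42 × 0.72 = 0.142128
P(at least one) = 1 − 0.142128 = 0.857872

0.857872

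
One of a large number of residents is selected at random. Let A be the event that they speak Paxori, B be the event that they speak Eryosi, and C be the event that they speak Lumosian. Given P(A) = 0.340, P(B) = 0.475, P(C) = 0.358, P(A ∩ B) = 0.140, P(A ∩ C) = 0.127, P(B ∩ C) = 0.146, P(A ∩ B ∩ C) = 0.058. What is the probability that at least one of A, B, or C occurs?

0.818

P(A ∪ B ∪ C) = 0.340 + 0.475 + 0.358 − 0.140 − 0.127 − 0.146 + 0.058 = 0.818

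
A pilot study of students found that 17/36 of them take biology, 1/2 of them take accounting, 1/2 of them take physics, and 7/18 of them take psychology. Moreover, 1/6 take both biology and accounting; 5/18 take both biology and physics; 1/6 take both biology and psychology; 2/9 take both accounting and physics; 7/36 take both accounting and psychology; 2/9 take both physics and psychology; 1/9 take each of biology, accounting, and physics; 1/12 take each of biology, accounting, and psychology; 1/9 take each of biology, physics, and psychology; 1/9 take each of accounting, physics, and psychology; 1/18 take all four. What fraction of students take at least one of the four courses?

35/36

P(at least one) = 17/36 + 1/2 + 1/2 + 7/18 − 1/6 − 5/18 − 1/6 − 2/9 − 7/36 − 2/9 + 1/9 + 1/12 + 1/9 + 1/9 − 1/18 = 35/36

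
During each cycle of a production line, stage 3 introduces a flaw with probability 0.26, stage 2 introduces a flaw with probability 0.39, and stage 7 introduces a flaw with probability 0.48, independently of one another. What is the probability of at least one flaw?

P(none) = (1 − 0.26) × (1 − 0.39) × (1 − 0.48) = 0.74 × 0.61 × 0.52 = 0.234728
P(at least one) = 1 − 0.234728 = 0.765272

0.765272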